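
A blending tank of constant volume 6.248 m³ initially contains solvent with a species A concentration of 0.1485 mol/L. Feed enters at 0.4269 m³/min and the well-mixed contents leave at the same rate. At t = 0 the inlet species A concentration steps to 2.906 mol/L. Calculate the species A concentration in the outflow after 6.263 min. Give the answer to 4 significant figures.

1.108 mol/L

Mass balance on the solute (V constant): V dC/dt = Q(C_in − C).
Rewrite as dC/dt + C/τ = C_in/τ, τ = V/Q = 14.6357 min.
Integrating: C(t) = C_in + (C₀ − C_in) e^(−t/τ).
C(6.263) = 2.906 + (0.1485 − 2.906)·e^(−6.263/14.6357) = 2.906 + (-2.75750)·0.651860 = 1.10850 mol/L.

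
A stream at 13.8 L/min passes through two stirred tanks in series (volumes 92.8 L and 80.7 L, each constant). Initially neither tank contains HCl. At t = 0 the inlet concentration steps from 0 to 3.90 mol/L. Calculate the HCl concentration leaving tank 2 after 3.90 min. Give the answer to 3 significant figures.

0.503 mol/L

Time constants: τᵢ = Vᵢ/Q for each well-mixed tank.
τ₁ = 92.8/13.8 = 6.7246 min; τ₂ = 80.7/13.8 = 5.8478 min.
Solving the cascade with C₁(0)=C₂(0)=0 gives C₂(t) = C_in[1 − (τ₁ e^(−t/τ₁) − τ₂ e^(−t/τ₂))/(τ₁ − τ₂)].
At t = 3.90: e^(−t/τ₁) = 0.55992, e^(−t/τ₂) = 0.51329.
C₂ = 3.90·[1 − (6.7246·0.55992 − 5.8478·0.51329)/(0.87681)] = 3.90·0.12906 = 0.50335 mol/L.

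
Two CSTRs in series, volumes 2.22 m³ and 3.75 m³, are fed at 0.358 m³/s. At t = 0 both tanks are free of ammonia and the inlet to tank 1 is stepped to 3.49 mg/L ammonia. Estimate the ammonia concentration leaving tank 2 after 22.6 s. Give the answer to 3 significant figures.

2.63 mg/L

Time constants: τᵢ = Vᵢ/Q for each well-mixed tank.
τ₁ = 2.22/0.358 = 6.2011 s; τ₂ = 3.75/0.358 = 10.475 s.
Solving the cascade with C₁(0)=C₂(0)=0 gives C₂(t) = C_in[1 − (τ₁ e^(−t/τ₁) − τ₂ e^(−t/τ₂))/(τ₁ − τ₂)].
At t = 22.6: e^(−t/τ₁) = 0.026134, e^(−t/τ₂) = 0.11561.
C₂ = 3.49·[1 − (6.2011·0.026134 − 10.475·0.11561)/(-4.2737)] = 3.49·0.75457 = 2.6334 mg/L.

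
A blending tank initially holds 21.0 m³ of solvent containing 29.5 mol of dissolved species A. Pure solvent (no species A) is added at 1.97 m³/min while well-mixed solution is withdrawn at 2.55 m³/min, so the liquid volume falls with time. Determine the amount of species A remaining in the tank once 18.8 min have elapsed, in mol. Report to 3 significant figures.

Let m(t) be the amount of species A. Volume: V(t) = V₀ + (Q_in − Q_out) t = 21.0 − 0.58000 t; V(18.8) = 10.096 m³.
Solute balance: dm/dt = 0 − Q_out C = −Q_out m/V(t).
Separate: dm/m = −Q_out dt/V(t) ⇒ ln(m/m₀) = −(Q_out/(Q_in−Q_out)) ln(V/V₀).
m = m₀ (V₀/V)^(Q_out/(Q_in−Q_out)) = 29.5 × (21.0/10.096)^(-4.3966) = 1.1787 mol.

1.18 mol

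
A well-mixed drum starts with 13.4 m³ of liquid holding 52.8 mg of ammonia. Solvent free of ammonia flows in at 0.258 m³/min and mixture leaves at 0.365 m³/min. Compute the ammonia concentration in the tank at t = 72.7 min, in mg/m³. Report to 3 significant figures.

0.485 mg/m³

Total volume: dV/dt = Q_in − Q_out = -0.10700 m³/min, so V(t) = 13.4 − 0.10700 t and V(72.7) = 5.6211 m³.
Solute balance: dm/dt = 0 − Q_out C = −Q_out m/V(t).
Separate: dm/m = −Q_out dt/V(t) ⇒ ln(m/m₀) = −(Q_out/(Q_in−Q_out)) ln(V/V₀).
m = m₀ (V₀/V)^(Q_out/(Q_in−Q_out)) = 52.8 × (13.4/5.6211)^(-3.4112) = 2.7267 mg.
C = m/V = 2.7267/5.6211 = 0.48508 mg/m³.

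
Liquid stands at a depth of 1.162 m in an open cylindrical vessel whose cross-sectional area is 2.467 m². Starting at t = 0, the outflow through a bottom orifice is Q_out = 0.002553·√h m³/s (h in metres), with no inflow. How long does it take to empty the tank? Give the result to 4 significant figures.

2083 s

A dh/dt = −Q_out = −0.002553 √h.
Separate and integrate: 2(√h − √h₀) = −(0.002553/A) t.
Tank is empty when √h = 0: t_empty = 2A√h₀/0.002553.
t_empty = 2·2.467·√1.162/0.002553 = 4.93400·1.07796/0.002553 = 2083.30 s.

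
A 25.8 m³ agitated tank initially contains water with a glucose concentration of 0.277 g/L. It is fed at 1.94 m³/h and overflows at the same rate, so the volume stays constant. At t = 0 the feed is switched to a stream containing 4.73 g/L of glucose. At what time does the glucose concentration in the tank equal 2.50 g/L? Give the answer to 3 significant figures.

Species balance: V dC/dt = Q(C_in − C) ⇒ τ = V/Q = 13.299 h.
C(t) = C_in + (C₀ − C_in) e^(−t/τ). Set C = 2.50 and solve for t:
e^(−t/τ) = (C − C_in)/(C₀ − C_in) = (2.50 − 4.73)/(0.277 − 4.73) = 0.50079
t = −τ ln(…) = 13.299 × 0.69158 = 9.1973 h.

9.20 h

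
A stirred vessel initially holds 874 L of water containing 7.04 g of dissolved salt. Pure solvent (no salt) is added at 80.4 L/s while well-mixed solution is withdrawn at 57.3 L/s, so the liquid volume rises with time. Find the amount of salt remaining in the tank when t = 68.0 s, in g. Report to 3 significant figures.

0.549 g

Let m(t) be the amount of salt. Volume: V(t) = V₀ + (Q_in − Q_out) t = 874 + 23.100 t; V(68.0) = 2444.8 L.
No salt enters, so dm/dt = −Q_out · (m/V).
Separate: dm/m = −Q_out dt/V(t) ⇒ ln(m/m₀) = −(Q_out/(Q_in−Q_out)) ln(V/V₀).
m = m₀ (V₀/V)^(Q_out/(Q_in−Q_out)) = 7.04 × (874/2444.8)^(2.4805) = 0.54884 g.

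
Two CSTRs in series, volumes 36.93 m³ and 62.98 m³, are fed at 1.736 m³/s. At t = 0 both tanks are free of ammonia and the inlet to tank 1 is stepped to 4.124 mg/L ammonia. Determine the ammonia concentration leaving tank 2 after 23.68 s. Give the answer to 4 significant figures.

Each tank obeys Vᵢ dCᵢ/dt = Q(Cᵢ₋₁ − Cᵢ), so τᵢ = Vᵢ/Q.
τ₁ = 36.93/1.736 = 21.2730 s; τ₂ = 62.98/1.736 = 36.2788 s.
Solving the cascade with C₁(0)=C₂(0)=0 gives C₂(t) = C_in[1 − (τ₁ e^(−t/τ₁) − τ₂ e^(−t/τ₂))/(τ₁ − τ₂)].
At t = 23.68: e^(−t/τ₁) = 0.328524, e^(−t/τ₂) = 0.520626.
C₂ = 4.124·[1 − (21.2730·0.328524 − 36.2788·0.520626)/(-15.0058)] = 4.124·0.207038 = 0.853825 mg/L.

0.8538 mg/L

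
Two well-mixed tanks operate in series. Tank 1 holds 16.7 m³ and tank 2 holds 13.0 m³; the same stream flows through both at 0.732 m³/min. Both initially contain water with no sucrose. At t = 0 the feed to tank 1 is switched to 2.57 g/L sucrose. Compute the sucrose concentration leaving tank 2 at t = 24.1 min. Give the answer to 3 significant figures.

Species balance on tank i: dCᵢ/dt = (Cᵢ₋₁ − Cᵢ)/τᵢ with τᵢ = Vᵢ/Q.
τ₁ = 16.7/0.732 = 22.814 min; τ₂ = 13.0/0.732 = 17.760 min.
Tank 1: C₁ = C_in(1 − e^(−t/τ₁)). Tank 2 (τ₁ ≠ τ₂): C₂ = C_in[1 − (τ₁ e^(−t/τ₁) − τ₂ e^(−t/τ₂))/(τ₁ − τ₂)].
At t = 24.1: e^(−t/τ₁) = 0.34772, e^(−t/τ₂) = 0.25743.
C₂ = 2.57·[1 − (22.814·0.34772 − 17.760·0.25743)/(5.0546)] = 2.57·0.33504 = 0.86105 g/L.

0.861 g/L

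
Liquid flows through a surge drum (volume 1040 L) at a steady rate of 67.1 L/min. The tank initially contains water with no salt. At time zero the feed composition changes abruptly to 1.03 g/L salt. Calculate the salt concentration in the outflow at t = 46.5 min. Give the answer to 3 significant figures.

Accumulation = in − out for the solute gives V dC/dt = Q(C_in − C).
So dC/dt = (C_in − C)/τ with τ = V/Q = 1040/67.1 = 15.499 min.
Solution: C(t) = C_in + (C₀ − C_in) e^(−t/τ).
C(46.5) = 1.03 + (0 − 1.03)·e^(−46.5/15.499) = 1.03 + (-1.0300)·0.049780 = 0.97873 g/L.

0.979 g/L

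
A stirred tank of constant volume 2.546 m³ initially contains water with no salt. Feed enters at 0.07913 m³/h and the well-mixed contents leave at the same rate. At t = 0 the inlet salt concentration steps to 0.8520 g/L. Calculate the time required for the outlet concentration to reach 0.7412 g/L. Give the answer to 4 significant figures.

65.63 h

Species balance: V dC/dt = Q(C_in − C) ⇒ τ = V/Q = 32.1749 h.
C(t) = C_in + (C₀ − C_in) e^(−t/τ). Set C = 0.7412 and solve for t:
e^(−t/τ) = (C − C_in)/(C₀ − C_in) = (0.7412 − 0.8520)/(0 − 0.8520) = 0.130047
t = −τ ln(…) = 32.1749 × 2.03986 = 65.6323 h.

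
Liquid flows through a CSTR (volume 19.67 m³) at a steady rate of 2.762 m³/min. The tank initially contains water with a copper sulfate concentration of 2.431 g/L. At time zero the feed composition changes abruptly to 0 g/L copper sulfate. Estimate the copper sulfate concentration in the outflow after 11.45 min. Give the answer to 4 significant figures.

0.4870 g/L

Mass balance on the solute (V constant): V dC/dt = Q(C_in − C).
So dC/dt = (C_in − C)/τ with τ = V/Q = 19.67/2.762 = 7.12165 min.
This is linear first-order; C(t) = C_in + (C₀ − C_in) e^(−t/τ).
C(11.45) = 0 + (2.431 − 0)·e^(−11.45/7.12165) = 0 + (2.43100)·0.200333 = 0.487010 g/L.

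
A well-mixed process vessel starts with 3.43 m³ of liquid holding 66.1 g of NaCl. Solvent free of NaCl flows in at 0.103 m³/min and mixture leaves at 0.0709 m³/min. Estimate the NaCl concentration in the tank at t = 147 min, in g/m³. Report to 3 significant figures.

Total volume: dV/dt = Q_in − Q_out = 0.032100 m³/min, so V(t) = 3.43 + 0.032100 t and V(147) = 8.1487 m³.
Species balance (pure solvent in): dm/dt = −Q_out · m/V(t).
Separate: dm/m = −Q_out dt/V(t) ⇒ ln(m/m₀) = −(Q_out/(Q_in−Q_out)) ln(V/V₀).
m = m₀ (V₀/V)^(Q_out/(Q_in−Q_out)) = 66.1 × (3.43/8.1487)^(2.2087) = 9.7763 g.
C = m/V = 9.7763/8.1487 = 1.1997 g/m³.

1.20 g/m³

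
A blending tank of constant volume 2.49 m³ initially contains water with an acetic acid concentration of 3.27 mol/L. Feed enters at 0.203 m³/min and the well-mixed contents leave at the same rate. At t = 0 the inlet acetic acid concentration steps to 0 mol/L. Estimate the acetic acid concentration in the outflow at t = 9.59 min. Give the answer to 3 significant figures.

Species balance on the tank: V dC/dt = Q(C_in − C).
Time constant τ = V/Q = 2.49/0.203 = 12.266 min.
C approaches C_in exponentially: C(t) = C_in + (C₀ − C_in) e^(−t/τ).
C(9.59) = 0 + (3.27 − 0)·e^(−9.59/12.266) = 0 + (3.2700)·0.45757 = 1.4962 mol/L.

1.50 mol/L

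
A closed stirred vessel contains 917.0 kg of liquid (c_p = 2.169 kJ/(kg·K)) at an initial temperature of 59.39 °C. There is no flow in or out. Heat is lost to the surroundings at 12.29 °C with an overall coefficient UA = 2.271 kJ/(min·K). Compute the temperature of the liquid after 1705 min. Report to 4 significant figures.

M c_p dT/dt = −UA(T − T_amb).
dT/dt = (T_ss − T)/τ with T_ss = T_amb = 12.2900 °C, τ = M c_p/UA = 917.0·2.169/2.271 = 875.814 min.
Solution: T(t) = T_ss + (T₀ − T_ss) e^(−t/τ).
T(1705) = 12.2900 + (47.1000)·0.142736 = 19.0128 °C.

19.01 °C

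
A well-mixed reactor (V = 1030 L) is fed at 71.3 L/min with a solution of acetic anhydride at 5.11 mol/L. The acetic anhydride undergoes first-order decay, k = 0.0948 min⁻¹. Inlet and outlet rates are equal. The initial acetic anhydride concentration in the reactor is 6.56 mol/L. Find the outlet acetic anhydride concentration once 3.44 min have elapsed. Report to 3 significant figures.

4.66 mol/L

Accumulation = in − out − consumed: V dC/dt = Q C_in − Q C − k V C.
dC/dt = (Q/V) C_in − (Q/V + k) C; effective rate a = Q/V + k = 0.069223 + 0.0948 = 0.16402 min⁻¹.
C_ss = Q C_in/(Q + kV) = 2.1566 mol/L; C(t) = C_ss + (C₀ − C_ss) e^(−a t).
C(3.44) = 2.1566 + (4.4034)·e^(−0.16402·3.44) = 2.1566 + (4.4034)·0.56879 = 4.6612 mol/L.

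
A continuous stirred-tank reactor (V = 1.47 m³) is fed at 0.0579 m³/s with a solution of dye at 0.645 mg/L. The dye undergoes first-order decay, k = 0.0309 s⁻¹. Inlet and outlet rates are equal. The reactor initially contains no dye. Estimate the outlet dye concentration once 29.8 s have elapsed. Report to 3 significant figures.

Accumulation = in − out − consumed: V dC/dt = Q C_in − Q C − k V C.
This is linear with rate a = Q/V + k = 0.070288 s⁻¹.
C_ss = Q C_in/(Q + kV) = 0.36144 mg/L; C(t) = C_ss + (C₀ − C_ss) e^(−a t).
C(29.8) = 0.36144 + (-0.36144)·e^(−0.070288·29.8) = 0.36144 + (-0.36144)·0.12312 = 0.31694 mg/L.

0.317 mg/L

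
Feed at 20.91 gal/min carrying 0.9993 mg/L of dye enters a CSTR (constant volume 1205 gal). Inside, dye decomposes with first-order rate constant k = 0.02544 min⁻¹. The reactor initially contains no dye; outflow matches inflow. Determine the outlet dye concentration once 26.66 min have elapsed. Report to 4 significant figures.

0.2757 mg/L

V dC/dt = Q(C_in − C) − k V C.
This is linear with rate a = Q/V + k = 0.0427927 min⁻¹.
C_ss = Q C_in/(Q + kV) = 0.405222 mg/L; C(t) = C_ss + (C₀ − C_ss) e^(−a t).
C(26.66) = 0.405222 + (-0.405222)·e^(−0.0427927·26.66) = 0.405222 + (-0.405222)·0.319546 = 0.275735 mg/L.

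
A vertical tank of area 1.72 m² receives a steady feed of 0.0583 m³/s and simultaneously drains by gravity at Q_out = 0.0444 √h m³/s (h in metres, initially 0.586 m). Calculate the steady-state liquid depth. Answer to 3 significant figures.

Mass balance (ρ constant): A dh/dt = Q_in − 0.0444 √h. At steady state dh/dt = 0:
Q_in = 0.0444 √h_ss ⇒ √h_ss = 0.0583/0.0444 = 1.3131.
h_ss = 1.3131² = 1.7241 m. (Since h₀ = 0.586 m < h_ss, the level will rise toward this value.)

1.72 m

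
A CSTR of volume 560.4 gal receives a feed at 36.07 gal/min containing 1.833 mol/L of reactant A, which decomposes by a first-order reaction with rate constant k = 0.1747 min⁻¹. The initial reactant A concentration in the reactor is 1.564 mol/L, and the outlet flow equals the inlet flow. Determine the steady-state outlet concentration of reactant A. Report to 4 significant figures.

0.4935 mol/L

Accumulation = in − out − consumed: V dC/dt = Q C_in − Q C − k V C.
Steady state (dC/dt = 0): C_ss = Q C_in/(Q + kV) = C_in/(1 + kV/Q).
C_ss = 36.07·1.833/(36.07 + 0.1747·560.4) = 66.1163/133.972 = 0.493509 mol/L.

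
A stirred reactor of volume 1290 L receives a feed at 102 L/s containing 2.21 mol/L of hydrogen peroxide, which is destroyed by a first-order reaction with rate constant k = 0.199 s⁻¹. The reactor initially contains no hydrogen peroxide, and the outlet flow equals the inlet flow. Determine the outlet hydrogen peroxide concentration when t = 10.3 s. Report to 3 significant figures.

Accumulation = in − out − consumed: V dC/dt = Q C_in − Q C − k V C.
This is linear with rate a = Q/V + k = 0.27807 s⁻¹.
C_ss = Q C_in/(Q + kV) = 0.62842 mol/L; C(t) = C_ss + (C₀ − C_ss) e^(−a t).
C(10.3) = 0.62842 + (-0.62842)·e^(−0.27807·10.3) = 0.62842 + (-0.62842)·0.057033 = 0.59258 mol/L.

0.593 mol/L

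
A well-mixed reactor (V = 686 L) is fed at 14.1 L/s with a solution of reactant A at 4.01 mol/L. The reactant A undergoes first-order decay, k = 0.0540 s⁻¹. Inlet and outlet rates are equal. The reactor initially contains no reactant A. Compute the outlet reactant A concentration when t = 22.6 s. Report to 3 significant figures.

0.900 mol/L

Species balance: V dC/dt = Q C_in − Q C − k V C.
This is linear with rate a = Q/V + k = 0.074554 s⁻¹.
C_ss = Q C_in/(Q + kV) = 1.1055 mol/L; C(t) = C_ss + (C₀ − C_ss) e^(−a t).
C(22.6) = 1.1055 + (-1.1055)·e^(−0.074554·22.6) = 1.1055 + (-1.1055)·0.18546 = 0.90050 mol/L.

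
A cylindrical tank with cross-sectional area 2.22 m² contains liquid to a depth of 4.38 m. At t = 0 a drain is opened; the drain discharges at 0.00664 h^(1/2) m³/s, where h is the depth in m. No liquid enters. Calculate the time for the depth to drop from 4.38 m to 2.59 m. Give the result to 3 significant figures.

323 s

With no inflow, A dh/dt = −0.00664 √h.
Separate and integrate: 2(√h − √h₀) = −(0.00664/A) t.
t = 2A(√h₀ − √h)/0.00664 = 2·2.22·(√4.38 − √2.59)/0.00664
  = 4.4400 × (2.0928 − 1.6093) / 0.00664 = 323.30 s.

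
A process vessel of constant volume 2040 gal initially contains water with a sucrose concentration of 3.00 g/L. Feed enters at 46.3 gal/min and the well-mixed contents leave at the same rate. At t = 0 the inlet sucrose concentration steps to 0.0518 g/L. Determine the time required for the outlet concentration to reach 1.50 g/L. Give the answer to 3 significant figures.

31.3 min

Species balance: V dC/dt = Q(C_in − C) ⇒ τ = V/Q = 44.060 min.
C(t) = C_in + (C₀ − C_in) e^(−t/τ). Set C = 1.50 and solve for t:
e^(−t/τ) = (C − C_in)/(C₀ − C_in) = (1.50 − 0.0518)/(3.00 − 0.0518) = 0.49121
t = −τ ln(…) = 44.060 × 0.71087 = 31.321 min.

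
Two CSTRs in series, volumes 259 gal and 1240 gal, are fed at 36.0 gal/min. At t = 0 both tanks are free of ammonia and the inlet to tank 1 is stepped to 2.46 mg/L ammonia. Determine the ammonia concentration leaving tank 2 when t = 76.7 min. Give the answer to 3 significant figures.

Time constants: τᵢ = Vᵢ/Q for each well-mixed tank.
τ₁ = 259/36.0 = 7.1944 min; τ₂ = 1240/36.0 = 34.444 min.
Tank 1: C₁ = C_in(1 − e^(−t/τ₁)). Tank 2 (τ₁ ≠ τ₂): C₂ = C_in[1 − (τ₁ e^(−t/τ₁) − τ₂ e^(−t/τ₂))/(τ₁ − τ₂)].
At t = 76.7: e^(−t/τ₁) = 2.3441e-05, e^(−t/τ₂) = 0.10788.
C₂ = 2.46·[1 − (7.1944·2.3441e-05 − 34.444·0.10788)/(-27.250)] = 2.46·0.86365 = 2.1246 mg/L.

2.12 mg/L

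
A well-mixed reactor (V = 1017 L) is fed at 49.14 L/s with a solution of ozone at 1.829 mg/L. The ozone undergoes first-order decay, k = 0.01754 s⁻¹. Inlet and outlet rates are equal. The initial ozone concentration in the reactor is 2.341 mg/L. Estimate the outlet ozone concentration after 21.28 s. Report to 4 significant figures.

V dC/dt = Q(C_in − C) − k V C.
This is linear with rate a = Q/V + k = 0.0658586 s⁻¹.
C_ss = Q C_in/(Q + kV) = 1.34189 mg/L; C(t) = C_ss + (C₀ − C_ss) e^(−a t).
C(21.28) = 1.34189 + (0.999114)·e^(−0.0658586·21.28) = 1.34189 + (0.999114)·0.246235 = 1.58790 mg/L.

1.588 mg/L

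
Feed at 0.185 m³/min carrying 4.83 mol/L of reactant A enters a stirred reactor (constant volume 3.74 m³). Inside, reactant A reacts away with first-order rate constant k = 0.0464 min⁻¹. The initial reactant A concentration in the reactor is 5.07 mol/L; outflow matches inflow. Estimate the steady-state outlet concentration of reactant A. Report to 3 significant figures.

2.49 mol/L

V dC/dt = Q(C_in − C) − k V C.
Steady state (dC/dt = 0): C_ss = Q C_in/(Q + kV) = C_in/(1 + kV/Q).
C_ss = 0.185·4.83/(0.185 + 0.0464·3.74) = 0.89355/0.35854 = 2.4922 mol/L.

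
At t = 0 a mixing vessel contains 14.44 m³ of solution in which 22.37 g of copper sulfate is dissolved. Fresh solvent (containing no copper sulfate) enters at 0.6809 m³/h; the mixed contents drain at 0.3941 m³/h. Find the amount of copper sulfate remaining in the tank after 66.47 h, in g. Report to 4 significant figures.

7.037 g

Let m(t) be the amount of copper sulfate. Volume: V(t) = V₀ + (Q_in − Q_out) t = 14.44 + 0.286800 t; V(66.47) = 33.5036 m³.
Species balance (pure solvent in): dm/dt = −Q_out · m/V(t).
Separate: dm/m = −Q_out dt/V(t) ⇒ ln(m/m₀) = −(Q_out/(Q_in−Q_out)) ln(V/V₀).
m = m₀ (V₀/V)^(Q_out/(Q_in−Q_out)) = 22.37 × (14.44/33.5036)^(1.37413) = 7.03702 g.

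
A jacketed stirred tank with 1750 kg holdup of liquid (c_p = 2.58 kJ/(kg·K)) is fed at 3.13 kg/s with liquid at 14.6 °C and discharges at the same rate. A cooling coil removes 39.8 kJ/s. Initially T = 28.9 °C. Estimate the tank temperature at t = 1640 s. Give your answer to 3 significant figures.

10.7 °C

Heat balance on the well-mixed liquid: M c_p dT/dt = ṁ c_p (T_in − T) − 39.8.
τ = M/ṁ = 559.11 s; T_ss = T_in − Q̇/(ṁ c_p) = 14.6 − 39.8/(3.13·2.58) = 9.6715 °C.
Solution: T(t) = T_ss + (T₀ − T_ss) e^(−t/τ).
T(1640) = 9.6715 + (19.229)·e^(−1640/559.11) = 9.6715 + (19.229)·0.053223 = 10.695 °C.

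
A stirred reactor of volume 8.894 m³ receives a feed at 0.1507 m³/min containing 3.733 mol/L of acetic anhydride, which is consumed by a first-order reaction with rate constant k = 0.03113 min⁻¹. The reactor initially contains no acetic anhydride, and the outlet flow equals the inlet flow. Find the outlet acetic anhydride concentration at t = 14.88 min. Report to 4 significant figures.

Species balance: V dC/dt = Q C_in − Q C − k V C.
dC/dt = (Q/V) C_in − (Q/V + k) C; effective rate a = Q/V + k = 0.0169440 + 0.03113 = 0.0480740 min⁻¹.
C_ss = Q C_in/(Q + kV) = 1.31572 mol/L; C(t) = C_ss + (C₀ − C_ss) e^(−a t).
C(14.88) = 1.31572 + (-1.31572)·e^(−0.0480740·14.88) = 1.31572 + (-1.31572)·0.489025 = 0.672300 mol/L.

0.6723 mol/L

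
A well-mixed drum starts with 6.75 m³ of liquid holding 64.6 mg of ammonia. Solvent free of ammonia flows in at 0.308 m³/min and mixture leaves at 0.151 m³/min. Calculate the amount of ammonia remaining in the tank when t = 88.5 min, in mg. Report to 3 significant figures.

Total volume: dV/dt = Q_in − Q_out = 0.15700 m³/min, so V(t) = 6.75 + 0.15700 t and V(88.5) = 20.645 m³.
Solute balance: dm/dt = 0 − Q_out C = −Q_out m/V(t).
Separate: dm/m = −Q_out dt/V(t) ⇒ ln(m/m₀) = −(Q_out/(Q_in−Q_out)) ln(V/V₀).
m = m₀ (V₀/V)^(Q_out/(Q_in−Q_out)) = 64.6 × (6.75/20.645)^(0.96178) = 22.044 mg.

22.0 mg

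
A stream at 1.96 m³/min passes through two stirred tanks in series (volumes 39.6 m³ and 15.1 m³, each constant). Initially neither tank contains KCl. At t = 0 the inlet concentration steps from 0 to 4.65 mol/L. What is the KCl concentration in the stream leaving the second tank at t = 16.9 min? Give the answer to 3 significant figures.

Species balance on tank i: dCᵢ/dt = (Cᵢ₋₁ − Cᵢ)/τᵢ with τᵢ = Vᵢ/Q.
τ₁ = 39.6/1.96 = 20.204 min; τ₂ = 15.1/1.96 = 7.7041 min.
Tank 1: C₁ = C_in(1 − e^(−t/τ₁)). Tank 2 (τ₁ ≠ τ₂): C₂ = C_in[1 − (τ₁ e^(−t/τ₁) − τ₂ e^(−t/τ₂))/(τ₁ − τ₂)].
At t = 16.9: e^(−t/τ₁) = 0.43324, e^(−t/τ₂) = 0.11151.
C₂ = 4.65·[1 − (20.204·0.43324 − 7.7041·0.11151)/(12.500)] = 4.65·0.36847 = 1.7134 mol/L.

1.71 mol/L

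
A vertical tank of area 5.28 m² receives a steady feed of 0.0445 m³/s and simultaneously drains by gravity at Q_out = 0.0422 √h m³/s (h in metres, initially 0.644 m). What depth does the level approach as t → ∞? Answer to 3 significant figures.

A dh/dt = Q_in − 0.0422 √h. Steady state requires inflow = outflow:
Q_in = 0.0422 √h_ss ⇒ √h_ss = 0.0445/0.0422 = 1.0545.
h_ss = 1.0545² = 1.1120 m. (Since h₀ = 0.644 m < h_ss, the level will rise toward this value.)

1.11 m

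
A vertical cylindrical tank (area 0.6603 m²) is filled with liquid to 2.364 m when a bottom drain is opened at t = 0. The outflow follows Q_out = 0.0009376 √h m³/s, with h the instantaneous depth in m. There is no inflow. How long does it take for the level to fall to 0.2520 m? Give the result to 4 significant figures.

Volume balance on the tank: A dh/dt = −0.0009376 √h.
This is separable: 2 d(√h)/dt = −0.0009376/A, so √h = √h₀ − (0.0009376/(2A)) t.
t = 2A(√h₀ − √h)/0.0009376 = 2·0.6603·(√2.364 − √0.2520)/0.0009376
  = 1.32060 × (1.53753 − 0.501996) / 0.0009376 = 1458.54 s.

1459 s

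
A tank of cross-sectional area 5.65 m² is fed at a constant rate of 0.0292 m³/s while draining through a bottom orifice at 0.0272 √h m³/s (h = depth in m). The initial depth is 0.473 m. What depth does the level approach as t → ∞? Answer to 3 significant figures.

Level balance: A dh/dt = 0.0292 − 0.0272 √h. Setting dh/dt = 0:
Q_in = 0.0272 √h_ss ⇒ √h_ss = 0.0292/0.0272 = 1.0735.
h_ss = 1.0735² = 1.1525 m. (Since h₀ = 0.473 m < h_ss, the level will rise toward this value.)

1.15 m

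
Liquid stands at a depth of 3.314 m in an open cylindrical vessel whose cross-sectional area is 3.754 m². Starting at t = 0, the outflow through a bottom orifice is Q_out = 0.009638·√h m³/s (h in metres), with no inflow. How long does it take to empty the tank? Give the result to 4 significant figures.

With no inflow, A dh/dt = −0.009638 √h.
Separate and integrate: 2(√h − √h₀) = −(0.009638/A) t.
Tank is empty when √h = 0: t_empty = 2A√h₀/0.009638.
t_empty = 2·3.754·√3.314/0.009638 = 7.50800·1.82044/0.009638 = 1418.12 s.

1418 s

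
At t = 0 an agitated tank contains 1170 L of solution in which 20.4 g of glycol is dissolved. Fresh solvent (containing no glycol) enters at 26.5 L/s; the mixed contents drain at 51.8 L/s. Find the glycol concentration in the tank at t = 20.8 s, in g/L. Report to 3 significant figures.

Total volume: dV/dt = Q_in − Q_out = -25.300 L/s, so V(t) = 1170 − 25.300 t and V(20.8) = 643.76 L.
Solute balance: dm/dt = 0 − Q_out C = −Q_out m/V(t).
dm/m = −Q_out dt/(V₀ − 25.300 t); integrating gives ln(m/m₀) = −(Q_out/(Q_in−Q_out)) ln(V/V₀).
m = m₀ (V₀/V)^(Q_out/(Q_in−Q_out)) = 20.4 × (1170/643.76)^(-2.0474) = 6.0034 g.
C = m/V = 6.0034/643.76 = 0.0093256 g/L.

0.00933 g/L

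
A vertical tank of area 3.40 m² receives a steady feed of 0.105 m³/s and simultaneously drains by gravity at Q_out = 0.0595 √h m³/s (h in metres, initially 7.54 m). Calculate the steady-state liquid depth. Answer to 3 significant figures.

3.11 m

A dh/dt = Q_in − 0.0595 √h. Steady state requires inflow = outflow:
Q_in = 0.0595 √h_ss ⇒ √h_ss = 0.105/0.0595 = 1.7647.
h_ss = 1.7647² = 3.1142 m. (Since h₀ = 7.54 m > h_ss, the level will fall toward this value.)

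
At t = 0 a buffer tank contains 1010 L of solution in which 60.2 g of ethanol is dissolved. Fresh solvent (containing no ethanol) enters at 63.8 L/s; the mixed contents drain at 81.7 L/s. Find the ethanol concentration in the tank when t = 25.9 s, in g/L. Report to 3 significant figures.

0.00667 g/L

Total volume: dV/dt = Q_in − Q_out = -17.900 L/s, so V(t) = 1010 − 17.900 t and V(25.9) = 546.39 L.
No ethanol enters, so dm/dt = −Q_out · (m/V).
Separate: dm/m = −Q_out dt/V(t) ⇒ ln(m/m₀) = −(Q_out/(Q_in−Q_out)) ln(V/V₀).
m = m₀ (V₀/V)^(Q_out/(Q_in−Q_out)) = 60.2 × (1010/546.39)^(-4.5642) = 3.6456 g.
C = m/V = 3.6456/546.39 = 0.0066722 g/L.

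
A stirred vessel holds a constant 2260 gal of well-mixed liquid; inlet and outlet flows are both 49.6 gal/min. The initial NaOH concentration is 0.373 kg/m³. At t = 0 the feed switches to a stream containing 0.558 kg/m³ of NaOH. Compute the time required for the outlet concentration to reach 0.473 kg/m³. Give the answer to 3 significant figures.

Species balance: V dC/dt = Q(C_in − C) ⇒ τ = V/Q = 45.565 min.
C(t) = C_in + (C₀ − C_in) e^(−t/τ). Set C = 0.473 and solve for t:
e^(−t/τ) = (C − C_in)/(C₀ − C_in) = (0.473 − 0.558)/(0.373 − 0.558) = 0.45946
t = −τ ln(…) = 45.565 × 0.77770 = 35.436 min.

35.4 min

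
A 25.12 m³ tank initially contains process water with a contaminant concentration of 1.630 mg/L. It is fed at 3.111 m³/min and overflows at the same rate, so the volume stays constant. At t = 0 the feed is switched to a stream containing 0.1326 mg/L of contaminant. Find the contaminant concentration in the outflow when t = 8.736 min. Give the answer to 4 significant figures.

0.6401 mg/L

Accumulation = in − out for the solute gives V dC/dt = Q(C_in − C).
So dC/dt = (C_in − C)/τ with τ = V/Q = 25.12/3.111 = 8.07457 min.
C approaches C_in exponentially: C(t) = C_in + (C₀ − C_in) e^(−t/τ).
C(8.736) = 0.1326 + (1.630 − 0.1326)·e^(−8.736/8.07457) = 0.1326 + (1.49740)·0.338946 = 0.640138 mg/L.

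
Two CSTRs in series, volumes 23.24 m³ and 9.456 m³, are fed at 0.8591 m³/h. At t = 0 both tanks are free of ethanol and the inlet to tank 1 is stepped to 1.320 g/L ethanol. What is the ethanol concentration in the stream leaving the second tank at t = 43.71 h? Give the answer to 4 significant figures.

0.8948 g/L

Time constants: τᵢ = Vᵢ/Q for each well-mixed tank.
τ₁ = 23.24/0.8591 = 27.0516 h; τ₂ = 9.456/0.8591 = 11.0069 h.
Solving the cascade with C₁(0)=C₂(0)=0 gives C₂(t) = C_in[1 − (τ₁ e^(−t/τ₁) − τ₂ e^(−t/τ₂))/(τ₁ − τ₂)].
At t = 43.71: e^(−t/τ₁) = 0.198731, e^(−t/τ₂) = 0.0188516.
C₂ = 1.320·[1 − (27.0516·0.198731 − 11.0069·0.0188516)/(16.0447)] = 1.320·0.677869 = 0.894788 g/L.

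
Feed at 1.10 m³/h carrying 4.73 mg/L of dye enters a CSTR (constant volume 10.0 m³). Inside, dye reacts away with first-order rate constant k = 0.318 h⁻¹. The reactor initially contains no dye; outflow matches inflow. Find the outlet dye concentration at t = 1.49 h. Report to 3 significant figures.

Species balance: V dC/dt = Q C_in − Q C − k V C.
dC/dt = (Q/V) C_in − (Q/V + k) C; effective rate a = Q/V + k = 0.11000 + 0.318 = 0.42800 h⁻¹.
C_ss = Q C_in/(Q + kV) = 1.2157 mg/L; C(t) = C_ss + (C₀ − C_ss) e^(−a t).
C(1.49) = 1.2157 + (-1.2157)·e^(−0.42800·1.49) = 1.2157 + (-1.2157)·0.52850 = 0.57319 mg/L.

0.573 mg/L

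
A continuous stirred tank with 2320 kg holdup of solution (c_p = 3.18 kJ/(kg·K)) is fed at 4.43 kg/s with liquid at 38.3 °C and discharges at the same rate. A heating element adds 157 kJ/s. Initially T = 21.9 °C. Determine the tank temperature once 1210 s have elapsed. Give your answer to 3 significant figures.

M c_p dT/dt = ṁ c_p (T_in − T) + Q̇.
Rearrange: dT/dt = (T_ss − T)/τ with τ = M/ṁ = 523.70 s and T_ss = T_in + Q̇/(ṁ c_p) = 49.445 °C.
This is linear first-order; T(t) = T_ss + (T₀ − T_ss) e^(−t/τ).
T(1210) = 49.445 + (-27.545)·e^(−1210/523.70) = 49.445 + (-27.545)·0.099214 = 46.712 °C.

46.7 °C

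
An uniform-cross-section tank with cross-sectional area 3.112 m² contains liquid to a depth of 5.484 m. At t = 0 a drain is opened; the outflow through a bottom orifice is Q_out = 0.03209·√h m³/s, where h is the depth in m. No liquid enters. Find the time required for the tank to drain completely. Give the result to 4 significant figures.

454.2 s

With no inflow, A dh/dt = −0.03209 √h.
Separate and integrate: 2(√h − √h₀) = −(0.03209/A) t.
Set h = 0: 2√h₀ = (0.03209/A) t_empty ⇒ t_empty = 2A√h₀/0.03209.
t_empty = 2·3.112·√5.484/0.03209 = 6.22400·2.34179/0.03209 = 454.202 s.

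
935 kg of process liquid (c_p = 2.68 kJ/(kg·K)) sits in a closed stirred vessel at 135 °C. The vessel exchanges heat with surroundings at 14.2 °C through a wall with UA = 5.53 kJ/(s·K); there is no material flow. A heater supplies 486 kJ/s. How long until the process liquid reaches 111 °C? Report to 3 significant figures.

592 s

Energy balance: M c_p dT/dt = −UA(T − T_amb) + Q̇.
τ = M c_p/UA = 453.13 s; T_ss = T_amb + Q̇/UA = 14.2 + 486/5.53 = 102.08 °C.
T(t) = T_ss + (T₀ − T_ss)e^(−t/τ); set T = 111:
t = −τ ln[(T − T_ss)/(T₀ − T_ss)] = −453.13 · ln(0.27087) = 591.85 s.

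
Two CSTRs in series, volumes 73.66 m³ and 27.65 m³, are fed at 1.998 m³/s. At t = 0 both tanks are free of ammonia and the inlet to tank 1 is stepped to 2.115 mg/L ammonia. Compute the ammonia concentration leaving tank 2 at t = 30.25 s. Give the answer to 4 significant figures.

Species balance on tank i: dCᵢ/dt = (Cᵢ₋₁ − Cᵢ)/τᵢ with τᵢ = Vᵢ/Q.
τ₁ = 73.66/1.998 = 36.8669 s; τ₂ = 27.65/1.998 = 13.8388 s.
Tank 1: C₁ = C_in(1 − e^(−t/τ₁)). Tank 2 (τ₁ ≠ τ₂): C₂ = C_in[1 − (τ₁ e^(−t/τ₁) − τ₂ e^(−t/τ₂))/(τ₁ − τ₂)].
At t = 30.25: e^(−t/τ₁) = 0.440203, e^(−t/τ₂) = 0.112379.
C₂ = 2.115·[1 − (36.8669·0.440203 − 13.8388·0.112379)/(23.0280)] = 2.115·0.362790 = 0.767300 mg/L.

0.7673 mg/L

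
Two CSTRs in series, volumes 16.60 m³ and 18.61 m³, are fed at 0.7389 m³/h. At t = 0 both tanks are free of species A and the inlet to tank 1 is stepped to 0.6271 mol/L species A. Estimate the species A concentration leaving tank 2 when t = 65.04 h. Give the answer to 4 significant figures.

Each tank obeys Vᵢ dCᵢ/dt = Q(Cᵢ₋₁ − Cᵢ), so τᵢ = Vᵢ/Q.
τ₁ = 16.60/0.7389 = 22.4658 h; τ₂ = 18.61/0.7389 = 25.1861 h.
Tank 1: C₁ = C_in(1 − e^(−t/τ₁)). Tank 2 (τ₁ ≠ τ₂): C₂ = C_in[1 − (τ₁ e^(−t/τ₁) − τ₂ e^(−t/τ₂))/(τ₁ − τ₂)].
At t = 65.04: e^(−t/τ₁) = 0.0552955, e^(−t/τ₂) = 0.0755940.
C₂ = 0.6271·[1 − (22.4658·0.0552955 − 25.1861·0.0755940)/(-2.72026)] = 0.6271·0.756767 = 0.474568 mol/L.

0.4746 mol/L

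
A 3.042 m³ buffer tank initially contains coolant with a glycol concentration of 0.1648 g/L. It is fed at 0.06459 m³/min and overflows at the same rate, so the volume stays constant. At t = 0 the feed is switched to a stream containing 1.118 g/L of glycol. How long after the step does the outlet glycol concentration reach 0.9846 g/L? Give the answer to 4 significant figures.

Species balance: V dC/dt = Q(C_in − C) ⇒ τ = V/Q = 47.0971 min.
C(t) = C_in + (C₀ − C_in) e^(−t/τ). Set C = 0.9846 and solve for t:
e^(−t/τ) = (C − C_in)/(C₀ − C_in) = (0.9846 − 1.118)/(0.1648 − 1.118) = 0.139950
t = −τ ln(…) = 47.0971 × 1.96647 = 92.6151 min.

92.62 min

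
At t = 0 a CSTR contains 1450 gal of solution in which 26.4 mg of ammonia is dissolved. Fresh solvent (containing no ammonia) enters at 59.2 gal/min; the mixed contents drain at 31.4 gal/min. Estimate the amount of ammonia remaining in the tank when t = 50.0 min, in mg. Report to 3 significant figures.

12.4 mg

Let m(t) be the amount of ammonia. Volume: V(t) = V₀ + (Q_in − Q_out) t = 1450 + 27.800 t; V(50.0) = 2840.0 gal.
No ammonia enters, so dm/dt = −Q_out · (m/V).
dm/m = −Q_out dt/(V₀ + 27.800 t); integrating gives ln(m/m₀) = −(Q_out/(Q_in−Q_out)) ln(V/V₀).
m = m₀ (V₀/V)^(Q_out/(Q_in−Q_out)) = 26.4 × (1450/2840.0)^(1.1295) = 12.355 mg.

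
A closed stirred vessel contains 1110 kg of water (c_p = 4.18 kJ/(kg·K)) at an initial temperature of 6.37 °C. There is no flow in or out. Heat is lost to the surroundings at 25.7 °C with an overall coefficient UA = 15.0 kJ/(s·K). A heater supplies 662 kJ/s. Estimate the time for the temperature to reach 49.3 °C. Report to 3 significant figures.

Lumped-capacitance energy balance: M c_p dT/dt = UA(T_amb − T) + Q̇.
τ = M c_p/UA = 309.32 s; T_ss = T_amb + Q̇/UA = 25.7 + 662/15.0 = 69.833 °C.
T(t) = T_ss + (T₀ − T_ss)e^(−t/τ); set T = 49.3:
t = −τ ln[(T − T_ss)/(T₀ − T_ss)] = −309.32 · ln(0.32355) = 349.04 s.

349 s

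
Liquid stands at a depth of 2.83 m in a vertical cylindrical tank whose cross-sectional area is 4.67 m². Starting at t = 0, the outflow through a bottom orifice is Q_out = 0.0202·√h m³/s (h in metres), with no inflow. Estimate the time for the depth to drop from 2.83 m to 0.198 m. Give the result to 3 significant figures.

572 s

Unsteady balance on liquid volume: A dh/dt = −0.0202 √h.
Separate and integrate: 2(√h − √h₀) = −(0.0202/A) t.
t = 2A(√h₀ − √h)/0.0202 = 2·4.67·(√2.83 − √0.198)/0.0202
  = 9.3400 × (1.6823 − 0.44497) / 0.0202 = 572.09 s.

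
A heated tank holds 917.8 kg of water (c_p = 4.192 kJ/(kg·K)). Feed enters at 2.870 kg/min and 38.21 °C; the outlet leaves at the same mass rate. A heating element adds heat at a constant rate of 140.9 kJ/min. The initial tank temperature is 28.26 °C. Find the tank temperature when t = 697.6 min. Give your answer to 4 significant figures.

47.48 °C

Energy balance: M c_p dT/dt = ṁ c_p (T_in − T) + 140.9.
τ = M/ṁ = 319.791 min; T_ss = T_in + Q̇/(ṁ c_p) = 38.21 + 140.9/(2.870·4.192) = 49.9214 °C.
T approaches T_ss exponentially: T(t) = T_ss + (T₀ − T_ss) e^(−t/τ).
T(697.6) = 49.9214 + (-21.6614)·e^(−697.6/319.791) = 49.9214 + (-21.6614)·0.112881 = 47.4762 °C.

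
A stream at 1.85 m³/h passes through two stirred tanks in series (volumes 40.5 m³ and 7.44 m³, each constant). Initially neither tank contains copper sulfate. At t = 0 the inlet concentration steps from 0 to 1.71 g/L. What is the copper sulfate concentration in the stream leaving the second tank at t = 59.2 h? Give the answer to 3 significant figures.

1.57 g/L

Each tank obeys Vᵢ dCᵢ/dt = Q(Cᵢ₋₁ − Cᵢ), so τᵢ = Vᵢ/Q.
τ₁ = 40.5/1.85 = 21.892 h; τ₂ = 7.44/1.85 = 4.0216 h.
Solving the cascade with C₁(0)=C₂(0)=0 gives C₂(t) = C_in[1 − (τ₁ e^(−t/τ₁) − τ₂ e^(−t/τ₂))/(τ₁ − τ₂)].
At t = 59.2: e^(−t/τ₁) = 0.066924, e^(−t/τ₂) = 4.0457e-07.
C₂ = 1.71·[1 − (21.892·0.066924 − 4.0216·4.0457e-07)/(17.870)] = 1.71·0.91802 = 1.5698 g/L.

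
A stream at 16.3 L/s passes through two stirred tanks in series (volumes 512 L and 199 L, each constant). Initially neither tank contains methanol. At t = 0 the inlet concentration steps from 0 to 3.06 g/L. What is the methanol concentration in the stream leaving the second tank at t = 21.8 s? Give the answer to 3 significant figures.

0.886 g/L

Species balance on tank i: dCᵢ/dt = (Cᵢ₋₁ − Cᵢ)/τᵢ with τᵢ = Vᵢ/Q.
τ₁ = 512/16.3 = 31.411 s; τ₂ = 199/16.3 = 12.209 s.
Solving the cascade with C₁(0)=C₂(0)=0 gives C₂(t) = C_in[1 − (τ₁ e^(−t/τ₁) − τ₂ e^(−t/τ₂))/(τ₁ − τ₂)].
At t = 21.8: e^(−t/τ₁) = 0.49956, e^(−t/τ₂) = 0.16769.
C₂ = 3.06·[1 − (31.411·0.49956 − 12.209·0.16769)/(19.202)] = 3.06·0.28944 = 0.88569 g/L.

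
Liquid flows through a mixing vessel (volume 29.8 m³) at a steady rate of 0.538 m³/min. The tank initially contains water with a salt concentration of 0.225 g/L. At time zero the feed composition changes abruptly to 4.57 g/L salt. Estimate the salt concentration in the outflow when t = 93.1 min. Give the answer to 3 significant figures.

Transient balance on the dissolved component: V dC/dt = Q(C_in − C).
Rewrite as dC/dt + C/τ = C_in/τ, τ = V/Q = 55.390 min.
Integrating: C(t) = C_in + (C₀ − C_in) e^(−t/τ).
C(93.1) = 4.57 + (0.225 − 4.57)·e^(−93.1/55.390) = 4.57 + (-4.3450)·0.18623 = 3.7609 g/L.

3.76 g/L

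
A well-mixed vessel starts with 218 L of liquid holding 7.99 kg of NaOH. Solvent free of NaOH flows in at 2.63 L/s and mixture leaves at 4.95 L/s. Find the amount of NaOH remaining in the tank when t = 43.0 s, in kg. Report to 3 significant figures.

2.17 kg

Total volume: dV/dt = Q_in − Q_out = -2.3200 L/s, so V(t) = 218 − 2.3200 t and V(43.0) = 118.24 L.
No NaOH enters, so dm/dt = −Q_out · (m/V).
Separate: dm/m = −Q_out dt/V(t) ⇒ ln(m/m₀) = −(Q_out/(Q_in−Q_out)) ln(V/V₀).
m = m₀ (V₀/V)^(Q_out/(Q_in−Q_out)) = 7.99 × (218/118.24)^(-2.1336) = 2.1660 kg.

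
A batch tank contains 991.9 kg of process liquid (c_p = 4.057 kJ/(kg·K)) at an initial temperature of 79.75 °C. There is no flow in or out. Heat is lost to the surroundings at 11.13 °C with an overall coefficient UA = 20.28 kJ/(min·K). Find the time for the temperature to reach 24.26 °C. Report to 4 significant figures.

328.1 min

Unsteady energy balance on the tank contents: M c_p dT/dt = −UA(T − T_amb).
τ = M c_p/UA = 198.429 min; T_ss = T_amb = 11.1300 °C.
T(t) = T_ss + (T₀ − T_ss)e^(−t/τ); set T = 24.26:
t = −τ ln[(T − T_ss)/(T₀ − T_ss)] = −198.429 · ln(0.191344) = 328.139 min.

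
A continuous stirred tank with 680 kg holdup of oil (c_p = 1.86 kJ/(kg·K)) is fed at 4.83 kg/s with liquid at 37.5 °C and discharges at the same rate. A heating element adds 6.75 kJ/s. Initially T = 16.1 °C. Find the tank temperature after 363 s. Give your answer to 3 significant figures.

M c_p dT/dt = ṁ c_p (T_in − T) + Q̇.
τ = M/ṁ = 140.79 s; T_ss = T_in + Q̇/(ṁ c_p) = 37.5 + 6.75/(4.83·1.86) = 38.251 °C.
This is linear first-order; T(t) = T_ss + (T₀ − T_ss) e^(−t/τ).
T(363) = 38.251 + (-22.151)·e^(−363/140.79) = 38.251 + (-22.151)·0.075898 = 36.570 °C.

36.6 °C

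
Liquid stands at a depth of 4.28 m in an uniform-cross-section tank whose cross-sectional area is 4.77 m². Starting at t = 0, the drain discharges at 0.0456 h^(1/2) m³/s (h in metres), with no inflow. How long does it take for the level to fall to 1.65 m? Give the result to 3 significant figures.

With no inflow, A dh/dt = −0.0456 √h.
This is separable: 2 d(√h)/dt = −0.0456/A, so √h = √h₀ − (0.0456/(2A)) t.
t = 2A(√h₀ − √h)/0.0456 = 2·4.77·(√4.28 − √1.65)/0.0456
  = 9.5400 × (2.0688 − 1.2845) / 0.0456 = 164.08 s.

164 s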